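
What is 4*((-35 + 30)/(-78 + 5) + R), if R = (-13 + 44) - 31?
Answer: 20/73 ≈ 0.27397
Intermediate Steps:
R = 0 (R = 31 - 31 = 0)
4*((-35 + 30)/(-78 + 5) + R) = 4*((-35 + 30)/(-78 + 5) + 0) = 4*(-5/(-73) + 0) = 4*(-5*(-1/73) + 0) = 4*(5/73 + 0) = 4*(5/73) = 20/73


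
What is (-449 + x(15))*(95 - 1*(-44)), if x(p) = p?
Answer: -60326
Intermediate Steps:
(-449 + x(15))*(95 - 1*(-44)) = (-449 + 15)*(95 - 1*(-44)) = -434*(95 + 44) = -434*139 = -60326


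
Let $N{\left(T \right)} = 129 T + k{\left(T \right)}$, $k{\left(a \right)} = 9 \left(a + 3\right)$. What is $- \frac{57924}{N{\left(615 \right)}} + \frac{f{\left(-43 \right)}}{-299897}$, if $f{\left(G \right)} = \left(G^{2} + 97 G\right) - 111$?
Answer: $- \frac{1907186603}{2828928401} \approx -0.67417$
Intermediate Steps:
$k{\left(a \right)} = 27 + 9 a$ ($k{\left(a \right)} = 9 \left(3 + a\right) = 27 + 9 a$)
$f{\left(G \right)} = -111 + G^{2} + 97 G$
$N{\left(T \right)} = 27 + 138 T$ ($N{\left(T \right)} = 129 T + \left(27 + 9 T\right) = 27 + 138 T$)
$- \frac{57924}{N{\left(615 \right)}} + \frac{f{\left(-43 \right)}}{-299897} = - \frac{57924}{27 + 138 \cdot 615} + \frac{-111 + \left(-43\right)^{2} + 97 \left(-43\right)}{-299897} = - \frac{57924}{27 + 84870} + \left(-111 + 1849 - 4171\right) \left(- \frac{1}{299897}\right) = - \frac{57924}{84897} - - \frac{2433}{299897} = \left(-57924\right) \frac{1}{84897} + \frac{2433}{299897} = - \frac{6436}{9433} + \frac{2433}{299897} = - \frac{1907186603}{2828928401}$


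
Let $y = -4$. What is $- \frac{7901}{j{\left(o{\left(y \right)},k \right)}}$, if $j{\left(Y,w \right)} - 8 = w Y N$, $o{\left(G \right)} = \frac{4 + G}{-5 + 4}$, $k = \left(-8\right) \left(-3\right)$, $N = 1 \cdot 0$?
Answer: $- \frac{7901}{8} \approx -987.63$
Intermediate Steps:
$N = 0$
$k = 24$
$o{\left(G \right)} = -4 - G$ ($o{\left(G \right)} = \frac{4 + G}{-1} = \left(4 + G\right) \left(-1\right) = -4 - G$)
$j{\left(Y,w \right)} = 8$ ($j{\left(Y,w \right)} = 8 + w Y 0 = 8 + Y w 0 = 8 + 0 = 8$)
$- \frac{7901}{j{\left(o{\left(y \right)},k \right)}} = - \frac{7901}{8}$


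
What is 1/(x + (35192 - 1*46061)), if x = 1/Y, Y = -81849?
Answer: -81849/889616782 ≈ -9.2005e-5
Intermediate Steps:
x = -1/81849 (x = 1/(-81849) = -1/81849 ≈ -1.2218e-5)
1/(x + (35192 - 1*46061)) = 1/(-1/81849 + (35192 - 1*46061)) = 1/(-1/81849 + (35192 - 46061)) = 1/(-1/81849 - 10869) = 1/(-889616782/81849) = -81849/889616782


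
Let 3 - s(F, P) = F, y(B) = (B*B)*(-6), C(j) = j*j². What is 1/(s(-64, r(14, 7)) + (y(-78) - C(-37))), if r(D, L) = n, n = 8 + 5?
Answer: 1/14216 ≈ 7.0343e-5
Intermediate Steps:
n = 13
r(D, L) = 13
C(j) = j³
y(B) = -6*B² (y(B) = B²*(-6) = -6*B²)
s(F, P) = 3 - F
1/(s(-64, r(14, 7)) + (y(-78) - C(-37))) = 1/((3 - 1*(-64)) + (-6*(-78)² - 1*(-37)³)) = 1/((3 + 64) + (-6*6084 - 1*(-50653))) = 1/(67 + (-36504 + 50653)) = 1/(67 + 14149) = 1/14216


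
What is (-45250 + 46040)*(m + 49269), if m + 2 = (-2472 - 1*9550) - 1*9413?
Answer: 21987280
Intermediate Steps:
m = -21437 (m = -2 + ((-2472 - 1*9550) - 1*9413) = -2 + ((-2472 - 9550) - 9413) = -2 + (-12022 - 9413) = -2 - 21435 = -21437)
(-45250 + 46040)*(m + 49269) = (-45250 + 46040)*(-21437 + 49269) = 790*27832 = 21987280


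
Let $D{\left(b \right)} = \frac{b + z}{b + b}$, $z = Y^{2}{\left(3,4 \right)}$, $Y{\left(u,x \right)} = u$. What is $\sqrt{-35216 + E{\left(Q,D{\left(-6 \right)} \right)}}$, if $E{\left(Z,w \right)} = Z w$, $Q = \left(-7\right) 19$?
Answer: $\frac{i \sqrt{140731}}{2} \approx 187.57 i$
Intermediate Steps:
$Q = -133$
$z = 9$ ($z = 3^{2} = 9$)
$D{\left(b \right)} = \frac{9 + b}{2 b}$ ($D{\left(b \right)} = \frac{b + 9}{b + b} = \frac{9 + b}{2 b}$)
$\sqrt{-35216 + E{\left(Q,D{\left(-6 \right)} \right)}} = \sqrt{-35216 - 133 \frac{9 - 6}{2 \left(-6\right)}} = \sqrt{-35216 - 133 \cdot \frac{1}{2} \left(- \frac{1}{6}\right) 3} = \sqrt{-35216 - - \frac{133}{4}} = \sqrt{-35216 + \frac{133}{4}} = \sqrt{- \frac{140731}{4}} = \frac{i \sqrt{140731}}{2}$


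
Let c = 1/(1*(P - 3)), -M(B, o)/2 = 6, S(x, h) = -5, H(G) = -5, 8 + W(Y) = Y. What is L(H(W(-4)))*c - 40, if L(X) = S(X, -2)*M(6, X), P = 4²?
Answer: -460/13 ≈ -35.385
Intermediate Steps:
W(Y) = -8 + Y
P = 16
M(B, o) = -12 (M(B, o) = -2*6 = -12)
c = 1/13 (c = 1/(1*(16 - 3)) = 1/(1*13) = 1/13 ≈ 0.076923)
L(X) = 60 (L(X) = -5*(-12) = 60)
L(H(W(-4)))*c - 40 = 60*(1/13) - 40 = 60/13 - 40 = -460/13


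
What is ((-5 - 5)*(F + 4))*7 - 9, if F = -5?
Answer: 61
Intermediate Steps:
((-5 - 5)*(F + 4))*7 - 9 = ((-5 - 5)*(-5 + 4))*7 - 9 = -10*(-1)*7 - 9 = 10*7 - 9 = 70 - 9 = 61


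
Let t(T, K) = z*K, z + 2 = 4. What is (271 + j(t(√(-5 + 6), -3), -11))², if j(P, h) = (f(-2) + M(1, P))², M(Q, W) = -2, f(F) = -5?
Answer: 102400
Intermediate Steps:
z = 2 (z = -2 + 4 = 2)
t(T, K) = 2*K
j(P, h) = 49 (j(P, h) = (-5 - 2)² = (-7)² = 49)
(271 + j(t(√(-5 + 6), -3), -11))² = (271 + 49)² = 320² = 102400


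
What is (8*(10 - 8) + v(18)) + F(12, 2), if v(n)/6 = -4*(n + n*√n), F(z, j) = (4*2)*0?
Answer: -416 - 1296*√2 ≈ -2248.8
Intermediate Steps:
F(z, j) = 0 (F(z, j) = 8*0 = 0)
v(n) = -24*n - 24*n^(3/2) (v(n) = 6*(-4*(n + n*√n)) = 6*(-4*(n + n^(3/2))) = 6*(-4*n - 4*n^(3/2)) = -24*n - 24*n^(3/2))
(8*(10 - 8) + v(18)) + F(12, 2) = (8*(10 - 8) + (-24*18 - 1296*√2)) + 0 = (8*2 + (-432 - 1296*√2)) + 0 = (16 + (-432 - 1296*√2)) + 0 = (-416 - 1296*√2) + 0 = -416 - 1296*√2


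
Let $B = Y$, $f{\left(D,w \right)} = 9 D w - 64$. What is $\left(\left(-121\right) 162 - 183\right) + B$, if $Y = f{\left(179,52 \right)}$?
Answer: $63923$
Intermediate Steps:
$f{\left(D,w \right)} = -64 + 9 D w$ ($f{\left(D,w \right)} = 9 D w - 64 = -64 + 9 D w$)
$Y = 83708$ ($Y = -64 + 9 \cdot 179 \cdot 52 = -64 + 83772 = 83708$)
$B = 83708$
$\left(\left(-121\right) 162 - 183\right) + B = \left(\left(-121\right) 162 - 183\right) + 83708 = \left(-19602 - 183\right) + 83708 = -19785 + 83708 = 63923$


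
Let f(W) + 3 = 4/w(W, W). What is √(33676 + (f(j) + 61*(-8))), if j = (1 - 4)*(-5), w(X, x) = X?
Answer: √7466685/15 ≈ 182.17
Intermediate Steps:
j = 15 (j = -3*(-5) = 15)
f(W) = -3 + 4/W
√(33676 + (f(j) + 61*(-8))) = √(33676 + ((-3 + 4/15) + 61*(-8))) = √(33676 + ((-3 + 4*(1/15)) - 488)) = √(33676 + ((-3 + 4/15) - 488)) = √(33676 + (-41/15 - 488)) = √(33676 - 7361/15) = √(497779/15) = √7466685/15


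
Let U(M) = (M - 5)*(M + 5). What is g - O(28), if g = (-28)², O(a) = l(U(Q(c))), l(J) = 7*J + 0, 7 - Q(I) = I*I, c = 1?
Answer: 707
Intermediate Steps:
Q(I) = 7 - I² (Q(I) = 7 - I*I = 7 - I²)
U(M) = (-5 + M)*(5 + M)
l(J) = 7*J
O(a) = 77 (O(a) = 7*(-25 + (7 - 1*1²)²) = 7*(-25 + (7 - 1*1)²) = 7*(-25 + (7 - 1)²) = 7*(-25 + 6²) = 7*(-25 + 36) = 7*11 = 77)
g = 784
g - O(28) = 784 - 1*77 = 784 - 77 = 707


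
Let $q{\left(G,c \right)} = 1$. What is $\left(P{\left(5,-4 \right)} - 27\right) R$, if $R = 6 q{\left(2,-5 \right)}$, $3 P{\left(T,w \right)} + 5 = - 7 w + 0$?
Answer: $-116$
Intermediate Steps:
$P{\left(T,w \right)} = - \frac{5}{3} - \frac{7 w}{3}$ ($P{\left(T,w \right)} = - \frac{5}{3} + \frac{- 7 w + 0}{3} = - \frac{5}{3} + \frac{\left(-7\right) w}{3} = - \frac{5}{3} - \frac{7 w}{3}$)
$R = 6$ ($R = 6 \cdot 1 = 6$)
$\left(P{\left(5,-4 \right)} - 27\right) R = \left(\left(- \frac{5}{3} - - \frac{28}{3}\right) - 27\right) 6 = \left(\left(- \frac{5}{3} + \frac{28}{3}\right) - 27\right) 6 = \left(\frac{23}{3} - 27\right) 6 = \left(- \frac{58}{3}\right) 6 = -116$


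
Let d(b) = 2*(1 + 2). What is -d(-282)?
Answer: -6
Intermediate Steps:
d(b) = 6 (d(b) = 2*3 = 6)
-d(-282) = -1*6 = -6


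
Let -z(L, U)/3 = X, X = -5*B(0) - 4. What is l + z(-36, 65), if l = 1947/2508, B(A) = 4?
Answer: 5531/76 ≈ 72.776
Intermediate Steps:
l = 59/76 (l = 1947*(1/2508) = 59/76 ≈ 0.77632)
X = -24 (X = -5*4 - 4 = -20 - 4 = -24)
z(L, U) = 72 (z(L, U) = -3*(-24) = 72)
l + z(-36, 65) = 59/76 + 72 = 5531/76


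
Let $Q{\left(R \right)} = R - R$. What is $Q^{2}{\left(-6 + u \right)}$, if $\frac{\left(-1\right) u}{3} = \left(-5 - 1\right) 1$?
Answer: $0$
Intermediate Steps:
$u = 18$ ($u = - 3 \left(-5 - 1\right) 1 = - 3 \left(\left(-6\right) 1\right) = \left(-3\right) \left(-6\right) = 18$)
$Q{\left(R \right)} = 0$
$Q^{2}{\left(-6 + u \right)} = 0^{2} = 0$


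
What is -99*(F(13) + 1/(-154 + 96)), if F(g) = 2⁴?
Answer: -91773/58 ≈ -1582.3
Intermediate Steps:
F(g) = 16
-99*(F(13) + 1/(-154 + 96)) = -99*(16 + 1/(-154 + 96)) = -99*(16 + 1/(-58)) = -99*(16 - 1/58) = -99*927/58 = -91773/58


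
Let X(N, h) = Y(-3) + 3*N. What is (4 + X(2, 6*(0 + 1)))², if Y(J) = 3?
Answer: 169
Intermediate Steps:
X(N, h) = 3 + 3*N
(4 + X(2, 6*(0 + 1)))² = (4 + (3 + 3*2))² = (4 + (3 + 6))² = (4 + 9)² = 13² = 169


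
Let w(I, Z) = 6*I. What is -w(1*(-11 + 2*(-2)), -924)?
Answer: 90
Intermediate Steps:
-w(1*(-11 + 2*(-2)), -924) = -6*1*(-11 + 2*(-2)) = -6*1*(-11 - 4) = -6*1*(-15) = -6*(-15) = -1*(-90) = 90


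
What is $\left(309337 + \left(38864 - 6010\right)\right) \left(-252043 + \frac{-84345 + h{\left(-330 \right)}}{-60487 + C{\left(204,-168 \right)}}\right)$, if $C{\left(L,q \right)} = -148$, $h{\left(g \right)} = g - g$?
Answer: $- \frac{1045909731605072}{12127} \approx -8.6246 \cdot 10^{10}$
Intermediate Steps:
$h{\left(g \right)} = 0$
$\left(309337 + \left(38864 - 6010\right)\right) \left(-252043 + \frac{-84345 + h{\left(-330 \right)}}{-60487 + C{\left(204,-168 \right)}}\right) = \left(309337 + \left(38864 - 6010\right)\right) \left(-252043 + \frac{-84345 + 0}{-60487 - 148}\right) = \left(309337 + \left(38864 - 6010\right)\right) \left(-252043 - \frac{84345}{-60635}\right) = \left(309337 + 32854\right) \left(-252043 - - \frac{16869}{12127}\right) = 342191 \left(-252043 + \frac{16869}{12127}\right) = 342191 \left(- \frac{3056508592}{12127}\right) = - \frac{1045909731605072}{12127}$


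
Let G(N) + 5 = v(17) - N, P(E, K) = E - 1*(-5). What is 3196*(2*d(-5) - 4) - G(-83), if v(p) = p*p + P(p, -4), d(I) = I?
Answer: -45133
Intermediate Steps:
P(E, K) = 5 + E (P(E, K) = E + 5 = 5 + E)
v(p) = 5 + p + p² (v(p) = p*p + (5 + p) = p² + (5 + p) = 5 + p + p²)
G(N) = 306 - N (G(N) = -5 + ((5 + 17 + 17²) - N) = -5 + ((5 + 17 + 289) - N) = -5 + (311 - N) = 306 - N)
3196*(2*d(-5) - 4) - G(-83) = 3196*(2*(-5) - 4) - (306 - 1*(-83)) = 3196*(-10 - 4) - (306 + 83) = 3196*(-14) - 1*389 = -44744 - 389 = -45133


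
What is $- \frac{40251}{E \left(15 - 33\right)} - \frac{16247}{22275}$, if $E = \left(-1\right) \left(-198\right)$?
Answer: $\frac{941287}{89100} \approx 10.564$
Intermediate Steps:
$E = 198$
$- \frac{40251}{E \left(15 - 33\right)} - \frac{16247}{22275} = - \frac{40251}{198 \left(15 - 33\right)} - \frac{16247}{22275} = - \frac{40251}{198 \left(-18\right)} - \frac{1477}{2025} = - \frac{40251}{-3564} - \frac{1477}{2025} = \left(-40251\right) \left(- \frac{1}{3564}\right) - \frac{1477}{2025} = \frac{13417}{1188} - \frac{1477}{2025} = \frac{941287}{89100}$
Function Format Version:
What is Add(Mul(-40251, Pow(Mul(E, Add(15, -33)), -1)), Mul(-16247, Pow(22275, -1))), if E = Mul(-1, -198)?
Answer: Rational(941287, 89100) ≈ 10.564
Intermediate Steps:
E = 198
Add(Mul(-40251, Pow(Mul(E, Add(15, -33)), -1)), Mul(-16247, Pow(22275, -1))) = Add(Mul(-40251, Pow(Mul(198, Add(15, -33)), -1)), Mul(-16247, Pow(22275, -1))) = Add(Mul(-40251, Pow(Mul(198, -18), -1)), Mul(-16247, Rational(1, 22275))) = Add(Mul(-40251, Pow(-3564, -1)), Rational(-1477, 2025)) = Add(Mul(-40251, Rational(-1, 3564)), Rational(-1477, 2025)) = Add(Rational(13417, 1188), Rational(-1477, 2025)) = Rational(941287, 89100)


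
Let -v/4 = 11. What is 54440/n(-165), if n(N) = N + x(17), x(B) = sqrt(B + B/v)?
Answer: -395234400/1197169 - 108880*sqrt(8041)/1197169 ≈ -338.30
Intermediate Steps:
v = -44 (v = -4*11 = -44)
x(B) = sqrt(473)*sqrt(B)/22 (x(B) = sqrt(B + B/(-44)) = sqrt(B + B*(-1/44)) = sqrt(B - B/44) = sqrt(43*B/44) = sqrt(473)*sqrt(B)/22)
n(N) = N + sqrt(8041)/22 (n(N) = N + sqrt(473)*sqrt(17)/22 = N + sqrt(8041)/22)
54440/n(-165) = 54440/(-165 + sqrt(8041)/22)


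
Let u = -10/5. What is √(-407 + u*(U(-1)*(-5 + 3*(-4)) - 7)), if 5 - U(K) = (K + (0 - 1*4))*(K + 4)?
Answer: √287 ≈ 16.941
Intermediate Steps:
u = -2 (u = -10*⅕ = -2)
U(K) = 5 - (-4 + K)*(4 + K) (U(K) = 5 - (K + (0 - 1*4))*(K + 4) = 5 - (K + (0 - 4))*(4 + K) = 5 - (K - 4)*(4 + K) = 5 - (-4 + K)*(4 + K))
√(-407 + u*(U(-1)*(-5 + 3*(-4)) - 7)) = √(-407 - 2*((21 - 1*(-1)²)*(-5 + 3*(-4)) - 7)) = √(-407 - 2*((21 - 1*1)*(-5 - 12) - 7)) = √(-407 - 2*((21 - 1)*(-17) - 7)) = √(-407 - 2*(20*(-17) - 7)) = √(-407 - 2*(-340 - 7)) = √(-407 - 2*(-347)) = √(-407 + 694) = √287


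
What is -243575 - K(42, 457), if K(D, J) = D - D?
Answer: -243575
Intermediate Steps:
K(D, J) = 0
-243575 - K(42, 457) = -243575 - 1*0 = -243575 + 0 = -243575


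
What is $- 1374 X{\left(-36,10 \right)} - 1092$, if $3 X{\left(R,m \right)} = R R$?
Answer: $-594660$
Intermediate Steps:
$X{\left(R,m \right)} = \frac{R^{2}}{3}$ ($X{\left(R,m \right)} = \frac{R R}{3} = \frac{R^{2}}{3}$)
$- 1374 X{\left(-36,10 \right)} - 1092 = - 1374 \frac{\left(-36\right)^{2}}{3} - 1092 = - 1374 \cdot \frac{1}{3} \cdot 1296 - 1092 = \left(-1374\right) 432 - 1092 = -593568 - 1092 = -594660$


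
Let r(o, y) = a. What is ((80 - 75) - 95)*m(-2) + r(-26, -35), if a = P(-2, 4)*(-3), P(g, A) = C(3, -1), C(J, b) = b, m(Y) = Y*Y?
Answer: -357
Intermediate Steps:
m(Y) = Y²
P(g, A) = -1
a = 3 (a = -1*(-3) = 3)
r(o, y) = 3
((80 - 75) - 95)*m(-2) + r(-26, -35) = ((80 - 75) - 95)*(-2)² + 3 = (5 - 95)*4 + 3 = -90*4 + 3 = -360 + 3 = -357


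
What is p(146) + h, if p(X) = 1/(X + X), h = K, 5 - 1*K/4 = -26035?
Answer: 30414721/292 ≈ 1.0416e+5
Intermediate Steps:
K = 104160 (K = 20 - 4*(-26035) = 20 + 104140 = 104160)
h = 104160
p(X) = 1/(2*X)
p(146) + h = (½)/146 + 104160 = (½)*(1/146) + 104160 = 1/292 + 104160 = 30414721/292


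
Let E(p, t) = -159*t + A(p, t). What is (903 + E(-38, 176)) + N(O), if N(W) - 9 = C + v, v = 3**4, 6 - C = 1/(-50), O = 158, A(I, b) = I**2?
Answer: -1277049/50 ≈ -25541.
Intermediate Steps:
C = 301/50 (C = 6 - 1/(-50) = 6 - 1*(-1/50) = 6 + 1/50 = 301/50 ≈ 6.0200)
v = 81
N(W) = 4801/50 (N(W) = 9 + (301/50 + 81) = 9 + 4351/50 = 4801/50)
E(p, t) = p**2 - 159*t (E(p, t) = -159*t + p**2 = p**2 - 159*t)
(903 + E(-38, 176)) + N(O) = (903 + ((-38)**2 - 159*176)) + 4801/50 = (903 + (1444 - 27984)) + 4801/50 = (903 - 26540) + 4801/50 = -25637 + 4801/50 = -1277049/50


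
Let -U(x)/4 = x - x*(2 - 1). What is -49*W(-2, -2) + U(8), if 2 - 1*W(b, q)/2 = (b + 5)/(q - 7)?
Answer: -686/3 ≈ -228.67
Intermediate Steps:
W(b, q) = 4 - 2*(5 + b)/(-7 + q) (W(b, q) = 4 - 2*(b + 5)/(q - 7) = 4 - 2*(5 + b)/(-7 + q))
U(x) = 0 (U(x) = -4*(x - x*(2 - 1)) = -4*(x - x) = -4*0 = 0)
-49*W(-2, -2) + U(8) = -98*(-19 - 1*(-2) + 2*(-2))/(-7 - 2) + 0 = -98*(-19 + 2 - 4)/(-9) + 0 = -98*(-1)*(-21)/9 + 0 = -49*14/3 + 0 = -686/3 + 0 = -686/3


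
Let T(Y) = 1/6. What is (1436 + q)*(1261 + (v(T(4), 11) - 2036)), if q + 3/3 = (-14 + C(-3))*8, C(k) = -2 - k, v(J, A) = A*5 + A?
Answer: -943679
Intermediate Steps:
T(Y) = ⅙
v(J, A) = 6*A (v(J, A) = 5*A + A = 6*A)
q = -105 (q = -1 + (-14 + (-2 - 1*(-3)))*8 = -1 + (-14 + (-2 + 3))*8 = -1 + (-14 + 1)*8 = -1 - 13*8 = -1 - 104 = -105)
(1436 + q)*(1261 + (v(T(4), 11) - 2036)) = (1436 - 105)*(1261 + (6*11 - 2036)) = 1331*(1261 + (66 - 2036)) = 1331*(1261 - 1970) = 1331*(-709) = -943679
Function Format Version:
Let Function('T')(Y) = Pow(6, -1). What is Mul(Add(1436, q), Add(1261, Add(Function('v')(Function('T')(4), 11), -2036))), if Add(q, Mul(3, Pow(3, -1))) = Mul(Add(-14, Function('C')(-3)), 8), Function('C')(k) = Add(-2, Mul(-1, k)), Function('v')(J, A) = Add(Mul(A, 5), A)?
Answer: -943679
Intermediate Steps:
Function('T')(Y) = Rational(1, 6)
Function('v')(J, A) = Mul(6, A) (Function('v')(J, A) = Add(Mul(5, A), A) = Mul(6, A))
q = -105 (q = Add(-1, Mul(Add(-14, Add(-2, Mul(-1, -3))), 8)) = Add(-1, Mul(Add(-14, Add(-2, 3)), 8)) = Add(-1, Mul(Add(-14, 1), 8)) = Add(-1, Mul(-13, 8)) = Add(-1, -104) = -105)
Mul(Add(1436, q), Add(1261, Add(Function('v')(Function('T')(4), 11), -2036))) = Mul(Add(1436, -105), Add(1261, Add(Mul(6, 11), -2036))) = Mul(1331, Add(1261, Add(66, -2036))) = Mul(1331, Add(1261, -1970)) = Mul(1331, -709) = -943679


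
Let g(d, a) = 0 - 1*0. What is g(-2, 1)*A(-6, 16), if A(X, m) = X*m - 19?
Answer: 0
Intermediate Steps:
g(d, a) = 0 (g(d, a) = 0 + 0 = 0)
A(X, m) = -19 + X*m
g(-2, 1)*A(-6, 16) = 0*(-19 - 6*16) = 0*(-19 - 96) = 0*(-115) = 0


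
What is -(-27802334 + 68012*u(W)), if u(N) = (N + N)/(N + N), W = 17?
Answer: 27734322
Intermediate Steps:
u(N) = 1 (u(N) = (2*N)/((2*N)) = (2*N)*(1/(2*N)) = 1)
-(-27802334 + 68012*u(W)) = -4858/(1/(14*1 - 5723)) = -4858/(1/(14 - 5723)) = -4858/(1/(-5709)) = -4858/(-1/5709) = -4858*(-5709) = 27734322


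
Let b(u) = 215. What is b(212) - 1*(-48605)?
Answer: 48820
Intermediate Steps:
b(212) - 1*(-48605) = 215 - 1*(-48605) = 215 + 48605 = 48820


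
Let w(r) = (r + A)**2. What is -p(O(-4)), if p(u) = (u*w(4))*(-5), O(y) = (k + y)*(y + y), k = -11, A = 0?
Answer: 9600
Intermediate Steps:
w(r) = r**2 (w(r) = (r + 0)**2 = r**2)
O(y) = 2*y*(-11 + y) (O(y) = (-11 + y)*(y + y) = (-11 + y)*(2*y) = 2*y*(-11 + y))
p(u) = -80*u (p(u) = (u*4**2)*(-5) = (u*16)*(-5) = (16*u)*(-5) = -80*u)
-p(O(-4)) = -(-80)*2*(-4)*(-11 - 4) = -(-80)*2*(-4)*(-15) = -(-80)*120 = -1*(-9600) = 9600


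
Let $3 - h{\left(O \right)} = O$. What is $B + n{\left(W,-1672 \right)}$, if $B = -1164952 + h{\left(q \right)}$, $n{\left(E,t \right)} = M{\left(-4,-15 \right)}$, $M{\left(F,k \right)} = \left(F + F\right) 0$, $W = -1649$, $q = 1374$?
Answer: $-1166323$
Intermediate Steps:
$M{\left(F,k \right)} = 0$ ($M{\left(F,k \right)} = 2 F 0 = 0$)
$h{\left(O \right)} = 3 - O$
$n{\left(E,t \right)} = 0$
$B = -1166323$ ($B = -1164952 + \left(3 - 1374\right) = -1164952 - 1371 = -1166323$)
$B + n{\left(W,-1672 \right)} = -1166323 + 0 = -1166323$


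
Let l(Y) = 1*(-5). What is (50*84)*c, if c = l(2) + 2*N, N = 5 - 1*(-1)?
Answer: 29400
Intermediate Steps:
l(Y) = -5
N = 6 (N = 5 + 1 = 6)
c = 7 (c = -5 + 2*6 = -5 + 12 = 7)
(50*84)*c = (50*84)*7 = 4200*7 = 29400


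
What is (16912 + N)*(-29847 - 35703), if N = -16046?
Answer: -56766300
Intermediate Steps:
(16912 + N)*(-29847 - 35703) = (16912 - 16046)*(-29847 - 35703) = 866*(-65550) = -56766300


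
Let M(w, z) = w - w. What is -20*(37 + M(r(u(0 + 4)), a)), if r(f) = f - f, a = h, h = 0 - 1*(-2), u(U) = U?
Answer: -740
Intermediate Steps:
h = 2 (h = 0 + 2 = 2)
a = 2
r(f) = 0
M(w, z) = 0
-20*(37 + M(r(u(0 + 4)), a)) = -20*(37 + 0) = -20*37 = -740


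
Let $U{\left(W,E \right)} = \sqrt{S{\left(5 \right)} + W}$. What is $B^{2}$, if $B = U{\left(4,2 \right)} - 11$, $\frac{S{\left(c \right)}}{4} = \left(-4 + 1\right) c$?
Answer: $65 - 44 i \sqrt{14} \approx 65.0 - 164.63 i$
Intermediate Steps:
$S{\left(c \right)} = - 12 c$ ($S{\left(c \right)} = 4 \left(-4 + 1\right) c = 4 \left(- 3 c\right) = - 12 c$)
$U{\left(W,E \right)} = \sqrt{-60 + W}$ ($U{\left(W,E \right)} = \sqrt{\left(-12\right) 5 + W} = \sqrt{-60 + W}$)
$B = -11 + 2 i \sqrt{14}$ ($B = \sqrt{-60 + 4} - 11 = \sqrt{-56} - 11 = 2 i \sqrt{14} - 11 = -11 + 2 i \sqrt{14} \approx -11.0 + 7.4833 i$)
$B^{2} = \left(-11 + 2 i \sqrt{14}\right)^{2}$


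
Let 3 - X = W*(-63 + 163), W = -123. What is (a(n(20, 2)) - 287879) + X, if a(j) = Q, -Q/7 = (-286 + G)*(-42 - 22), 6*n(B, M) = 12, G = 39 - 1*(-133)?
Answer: -326648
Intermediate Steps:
X = 12303 (X = 3 - (-123)*(-63 + 163) = 3 - (-123)*100 = 3 - 1*(-12300) = 3 + 12300 = 12303)
G = 172 (G = 39 + 133 = 172)
n(B, M) = 2 (n(B, M) = (⅙)*12 = 2)
Q = -51072 (Q = -7*(-286 + 172)*(-42 - 22) = -(-798)*(-64) = -7*7296 = -51072)
a(j) = -51072
(a(n(20, 2)) - 287879) + X = (-51072 - 287879) + 12303 = -338951 + 12303 = -326648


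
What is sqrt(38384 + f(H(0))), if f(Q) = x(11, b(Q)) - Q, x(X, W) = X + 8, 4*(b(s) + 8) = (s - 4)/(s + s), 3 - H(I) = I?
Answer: 80*sqrt(6) ≈ 195.96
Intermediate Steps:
H(I) = 3 - I
b(s) = -8 + (-4 + s)/(8*s) (b(s) = -8 + ((s - 4)/(s + s))/4 = -8 + ((-4 + s)/((2*s)))/4 = -8 + ((-4 + s)*(1/(2*s)))/4 = -8 + ((-4 + s)/(2*s))/4 = -8 + (-4 + s)/(8*s))
x(X, W) = 8 + X
f(Q) = 19 - Q (f(Q) = (8 + 11) - Q = 19 - Q)
sqrt(38384 + f(H(0))) = sqrt(38384 + (19 - (3 - 1*0))) = sqrt(38384 + (19 - (3 + 0))) = sqrt(38384 + (19 - 1*3)) = sqrt(38384 + (19 - 3)) = sqrt(38384 + 16) = sqrt(38400) = 80*sqrt(6)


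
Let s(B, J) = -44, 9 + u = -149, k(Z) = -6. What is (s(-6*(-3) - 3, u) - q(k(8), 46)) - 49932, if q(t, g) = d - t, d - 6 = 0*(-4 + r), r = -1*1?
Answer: -49988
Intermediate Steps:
r = -1
d = 6 (d = 6 + 0*(-4 - 1) = 6 + 0*(-5) = 6 + 0 = 6)
u = -158 (u = -9 - 149 = -158)
q(t, g) = 6 - t
(s(-6*(-3) - 3, u) - q(k(8), 46)) - 49932 = (-44 - (6 - 1*(-6))) - 49932 = (-44 - (6 + 6)) - 49932 = (-44 - 1*12) - 49932 = (-44 - 12) - 49932 = -56 - 49932 = -49988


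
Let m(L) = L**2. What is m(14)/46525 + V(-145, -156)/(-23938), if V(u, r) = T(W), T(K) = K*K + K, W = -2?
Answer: 2299399/556857725 ≈ 0.0041292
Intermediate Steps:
T(K) = K + K**2 (T(K) = K**2 + K = K + K**2)
V(u, r) = 2 (V(u, r) = -2*(1 - 2) = -2*(-1) = 2)
m(14)/46525 + V(-145, -156)/(-23938) = 14**2/46525 + 2/(-23938) = 196*(1/46525) + 2*(-1/23938) = 196/46525 - 1/11969 = 2299399/556857725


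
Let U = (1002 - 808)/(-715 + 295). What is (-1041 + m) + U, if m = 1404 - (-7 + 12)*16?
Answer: 59333/210 ≈ 282.54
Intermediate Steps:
m = 1324 (m = 1404 - 5*16 = 1404 - 1*80 = 1404 - 80 = 1324)
U = -97/210 (U = 194/(-420) = 194*(-1/420) = -97/210 ≈ -0.46190)
(-1041 + m) + U = (-1041 + 1324) - 97/210 = 283 - 97/210 = 59333/210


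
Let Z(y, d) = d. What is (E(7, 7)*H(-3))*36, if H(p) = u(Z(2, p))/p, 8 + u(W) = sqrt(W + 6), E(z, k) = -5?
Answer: -480 + 60*sqrt(3) ≈ -376.08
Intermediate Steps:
u(W) = -8 + sqrt(6 + W) (u(W) = -8 + sqrt(W + 6) = -8 + sqrt(6 + W))
H(p) = (-8 + sqrt(6 + p))/p
(E(7, 7)*H(-3))*36 = -5*(-8 + sqrt(6 - 3))/(-3)*36 = -(-5)*(-8 + sqrt(3))/3*36 = -5*(8/3 - sqrt(3)/3)*36 = (-40/3 + 5*sqrt(3)/3)*36 = -480 + 60*sqrt(3)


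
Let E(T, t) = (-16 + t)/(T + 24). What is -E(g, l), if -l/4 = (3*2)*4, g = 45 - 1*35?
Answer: 56/17 ≈ 3.2941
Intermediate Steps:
g = 10 (g = 45 - 35 = 10)
l = -96 (l = -4*3*2*4 = -24*4 = -4*24 = -96)
E(T, t) = (-16 + t)/(24 + T)
-E(g, l) = -(-16 - 96)/(24 + 10) = -(-112)/34 = -1*(-56/17) = 56/17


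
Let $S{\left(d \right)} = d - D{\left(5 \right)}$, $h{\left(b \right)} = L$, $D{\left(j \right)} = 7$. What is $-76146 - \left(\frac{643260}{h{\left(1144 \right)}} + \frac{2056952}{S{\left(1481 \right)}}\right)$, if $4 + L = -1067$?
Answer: $- \frac{20243836306}{263109} \approx -76941.0$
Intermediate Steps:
$L = -1071$ ($L = -4 - 1067 = -1071$)
$h{\left(b \right)} = -1071$
$S{\left(d \right)} = -7 + d$ ($S{\left(d \right)} = d - 7 = -7 + d$)
$-76146 - \left(\frac{643260}{h{\left(1144 \right)}} + \frac{2056952}{S{\left(1481 \right)}}\right) = -76146 - \left(- \frac{214420}{357} + \frac{2056952}{-7 + 1481}\right) = -76146 - \left(- \frac{214420}{357} + \frac{2056952}{1474}\right) = -76146 + \left(\frac{214420}{357} - \frac{1028476}{737}\right) = -76146 - \frac{209138392}{263109} = - \frac{20243836306}{263109}$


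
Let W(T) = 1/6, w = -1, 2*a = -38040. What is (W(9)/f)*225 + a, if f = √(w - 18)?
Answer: -19020 - 75*I*√19/38 ≈ -19020.0 - 8.6031*I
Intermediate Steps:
a = -19020 (a = (½)*(-38040) = -19020)
W(T) = ⅙
f = I*√19 (f = √(-1 - 18) = √(-19) = I*√19 ≈ 4.3589*I)
(W(9)/f)*225 + a = (1/(6*((I*√19))))*225 - 19020 = ((-I*√19/19)/6)*225 - 19020 = -I*√19/114*225 - 19020 = -75*I*√19/38 - 19020 = -19020 - 75*I*√19/38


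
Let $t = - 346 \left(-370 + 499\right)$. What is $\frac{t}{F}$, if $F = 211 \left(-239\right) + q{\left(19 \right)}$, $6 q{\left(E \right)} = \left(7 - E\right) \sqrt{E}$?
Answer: $\frac{750282662}{847694655} - \frac{29756 \sqrt{19}}{847694655} \approx 0.88493$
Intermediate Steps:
$q{\left(E \right)} = \frac{\sqrt{E} \left(7 - E\right)}{6}$ ($q{\left(E \right)} = \frac{\left(7 - E\right) \sqrt{E}}{6} = \frac{\sqrt{E} \left(7 - E\right)}{6}$)
$F = -50429 - 2 \sqrt{19}$ ($F = 211 \left(-239\right) + \frac{\sqrt{19} \left(7 - 19\right)}{6} = -50429 + \frac{\sqrt{19} \left(7 - 19\right)}{6} = -50429 + \frac{1}{6} \sqrt{19} \left(-12\right) = -50429 - 2 \sqrt{19} \approx -50438.0$)
$t = -44634$ ($t = \left(-346\right) 129 = -44634$)
$\frac{t}{F} = - \frac{44634}{-50429 - 2 \sqrt{19}}$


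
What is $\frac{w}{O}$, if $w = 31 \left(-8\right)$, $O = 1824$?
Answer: $- \frac{31}{228} \approx -0.13596$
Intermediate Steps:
$w = -248$
$\frac{w}{O} = - \frac{248}{1824} = \left(-248\right) \frac{1}{1824} = - \frac{31}{228}$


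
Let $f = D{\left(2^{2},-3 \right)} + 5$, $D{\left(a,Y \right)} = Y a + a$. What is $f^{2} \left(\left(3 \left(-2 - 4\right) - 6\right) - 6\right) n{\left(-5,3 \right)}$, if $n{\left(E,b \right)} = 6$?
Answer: $-1620$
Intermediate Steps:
$D{\left(a,Y \right)} = a + Y a$
$f = -3$ ($f = 2^{2} \left(1 - 3\right) + 5 = 4 \left(-2\right) + 5 = -8 + 5 = -3$)
$f^{2} \left(\left(3 \left(-2 - 4\right) - 6\right) - 6\right) n{\left(-5,3 \right)} = \left(-3\right)^{2} \left(\left(3 \left(-2 - 4\right) - 6\right) - 6\right) 6 = 9 \left(\left(3 \left(-6\right) - 6\right) - 6\right) 6 = 9 \left(\left(-18 - 6\right) - 6\right) 6 = 9 \left(-24 - 6\right) 6 = 9 \left(-30\right) 6 = \left(-270\right) 6 = -1620$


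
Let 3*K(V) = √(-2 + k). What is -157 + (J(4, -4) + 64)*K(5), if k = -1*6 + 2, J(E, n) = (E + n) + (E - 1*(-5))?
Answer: -157 + 73*I*√6/3 ≈ -157.0 + 59.604*I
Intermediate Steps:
J(E, n) = 5 + n + 2*E (J(E, n) = (E + n) + (E + 5) = (E + n) + (5 + E) = 5 + n + 2*E)
k = -4 (k = -6 + 2 = -4)
K(V) = I*√6/3 (K(V) = √(-2 - 4)/3 = √(-6)/3 = (I*√6)/3 = I*√6/3)
-157 + (J(4, -4) + 64)*K(5) = -157 + ((5 - 4 + 2*4) + 64)*(I*√6/3) = -157 + ((5 - 4 + 8) + 64)*(I*√6/3) = -157 + (9 + 64)*(I*√6/3) = -157 + 73*(I*√6/3) = -157 + 73*I*√6/3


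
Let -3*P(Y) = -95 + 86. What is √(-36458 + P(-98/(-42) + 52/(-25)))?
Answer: I*√36455 ≈ 190.93*I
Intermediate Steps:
P(Y) = 3 (P(Y) = -(-95 + 86)/3 = -⅓*(-9) = 3)
√(-36458 + P(-98/(-42) + 52/(-25))) = √(-36458 + 3) = √(-36455) = I*√36455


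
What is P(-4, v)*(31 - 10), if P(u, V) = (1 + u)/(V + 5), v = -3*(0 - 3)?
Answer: -9/2 ≈ -4.5000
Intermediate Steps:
v = 9 (v = -3*(-3) = 9)
P(u, V) = (1 + u)/(5 + V)
P(-4, v)*(31 - 10) = ((1 - 4)/(5 + 9))*(31 - 10) = (-3/14)*21 = ((1/14)*(-3))*21 = -3/14*21 = -9/2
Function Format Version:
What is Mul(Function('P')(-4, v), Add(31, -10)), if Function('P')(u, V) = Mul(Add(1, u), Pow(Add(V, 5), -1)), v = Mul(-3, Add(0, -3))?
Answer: Rational(-9, 2) ≈ -4.5000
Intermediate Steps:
v = 9 (v = Mul(-3, -3) = 9)
Function('P')(u, V) = Mul(Pow(Add(5, V), -1), Add(1, u)) (Function('P')(u, V) = Mul(Add(1, u), Pow(Add(5, V), -1)) = Mul(Pow(Add(5, V), -1), Add(1, u)))
Mul(Function('P')(-4, v), Add(31, -10)) = Mul(Mul(Pow(Add(5, 9), -1), Add(1, -4)), Add(31, -10)) = Mul(Mul(Pow(14, -1), -3), 21) = Mul(Mul(Rational(1, 14), -3), 21) = Mul(Rational(-3, 14), 21) = Rational(-9, 2)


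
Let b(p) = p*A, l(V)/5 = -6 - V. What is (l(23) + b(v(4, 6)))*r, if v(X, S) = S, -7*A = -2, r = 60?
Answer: -60180/7 ≈ -8597.1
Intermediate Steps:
A = 2/7 (A = -1/7*(-2) = 2/7 ≈ 0.28571)
l(V) = -30 - 5*V (l(V) = 5*(-6 - V) = -30 - 5*V)
b(p) = 2*p/7 (b(p) = p*(2/7) = 2*p/7)
(l(23) + b(v(4, 6)))*r = ((-30 - 5*23) + (2/7)*6)*60 = ((-30 - 115) + 12/7)*60 = (-145 + 12/7)*60 = -1003/7*60 = -60180/7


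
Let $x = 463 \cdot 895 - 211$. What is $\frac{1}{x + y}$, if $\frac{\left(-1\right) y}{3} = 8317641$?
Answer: $- \frac{1}{24538749} \approx -4.0752 \cdot 10^{-8}$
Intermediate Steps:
$y = -24952923$ ($y = \left(-3\right) 8317641 = -24952923$)
$x = 414174$ ($x = 414385 - 211 = 414174$)
$\frac{1}{x + y} = \frac{1}{414174 - 24952923} = \frac{1}{-24538749} = - \frac{1}{24538749}$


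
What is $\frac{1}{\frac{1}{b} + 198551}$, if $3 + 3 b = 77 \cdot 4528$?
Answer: $\frac{348653}{69225401806} \approx 5.0365 \cdot 10^{-6}$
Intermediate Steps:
$b = \frac{348653}{3}$ ($b = -1 + \frac{77 \cdot 4528}{3} = -1 + \frac{1}{3} \cdot 348656 = -1 + \frac{348656}{3} = \frac{348653}{3} \approx 1.1622 \cdot 10^{5}$)
$\frac{1}{\frac{1}{b} + 198551} = \frac{1}{\frac{1}{\frac{348653}{3}} + 198551} = \frac{1}{\frac{3}{348653} + 198551} = \frac{1}{\frac{69225401806}{348653}} = \frac{348653}{69225401806}$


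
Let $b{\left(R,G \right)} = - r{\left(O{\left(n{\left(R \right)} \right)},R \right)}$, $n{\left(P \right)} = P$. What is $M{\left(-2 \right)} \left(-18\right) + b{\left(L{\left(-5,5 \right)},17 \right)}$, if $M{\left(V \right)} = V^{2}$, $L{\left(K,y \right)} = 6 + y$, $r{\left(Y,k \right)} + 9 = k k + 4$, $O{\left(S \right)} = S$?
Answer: $-188$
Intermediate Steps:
$r{\left(Y,k \right)} = -5 + k^{2}$ ($r{\left(Y,k \right)} = -9 + \left(k k + 4\right) = -9 + \left(k^{2} + 4\right) = -9 + \left(4 + k^{2}\right) = -5 + k^{2}$)
$b{\left(R,G \right)} = 5 - R^{2}$ ($b{\left(R,G \right)} = - (-5 + R^{2}) = 5 - R^{2}$)
$M{\left(-2 \right)} \left(-18\right) + b{\left(L{\left(-5,5 \right)},17 \right)} = \left(-2\right)^{2} \left(-18\right) + \left(5 - \left(6 + 5\right)^{2}\right) = 4 \left(-18\right) + \left(5 - 11^{2}\right) = -72 + \left(5 - 121\right) = -72 - 116 = -188$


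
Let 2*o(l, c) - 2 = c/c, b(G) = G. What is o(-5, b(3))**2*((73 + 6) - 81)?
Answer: -9/2 ≈ -4.5000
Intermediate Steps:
o(l, c) = 3/2 (o(l, c) = 1 + (c/c)/2 = 1 + (1/2)*1 = 1 + 1/2 = 3/2)
o(-5, b(3))**2*((73 + 6) - 81) = (3/2)**2*((73 + 6) - 81) = 9*(79 - 81)/4 = (9/4)*(-2) = -9/2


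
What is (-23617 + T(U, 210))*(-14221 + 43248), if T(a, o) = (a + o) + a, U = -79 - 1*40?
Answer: -686343415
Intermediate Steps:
U = -119 (U = -79 - 40 = -119)
T(a, o) = o + 2*a
(-23617 + T(U, 210))*(-14221 + 43248) = (-23617 + (210 + 2*(-119)))*(-14221 + 43248) = (-23617 + (210 - 238))*29027 = (-23617 - 28)*29027 = -23645*29027 = -686343415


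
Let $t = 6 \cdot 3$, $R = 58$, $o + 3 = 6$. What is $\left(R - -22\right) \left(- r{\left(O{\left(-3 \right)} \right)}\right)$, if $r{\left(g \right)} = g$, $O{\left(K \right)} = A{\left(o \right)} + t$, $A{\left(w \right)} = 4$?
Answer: $-1760$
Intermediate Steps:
$o = 3$ ($o = -3 + 6 = 3$)
$t = 18$
$O{\left(K \right)} = 22$ ($O{\left(K \right)} = 4 + 18 = 22$)
$\left(R - -22\right) \left(- r{\left(O{\left(-3 \right)} \right)}\right) = \left(58 - -22\right) \left(\left(-1\right) 22\right) = \left(58 + 22\right) \left(-22\right) = 80 \left(-22\right) = -1760$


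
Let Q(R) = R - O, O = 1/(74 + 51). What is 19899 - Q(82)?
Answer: 2477126/125 ≈ 19817.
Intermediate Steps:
O = 1/125 ≈ 0.0080000
Q(R) = -1/125 + R (Q(R) = R - 1*1/125 = R - 1/125 = -1/125 + R)
19899 - Q(82) = 19899 - (-1/125 + 82) = 19899 - 1*10249/125 = 19899 - 10249/125 = 2477126/125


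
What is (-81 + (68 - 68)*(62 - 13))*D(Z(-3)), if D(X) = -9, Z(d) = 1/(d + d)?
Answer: 729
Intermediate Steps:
Z(d) = 1/(2*d)
(-81 + (68 - 68)*(62 - 13))*D(Z(-3)) = (-81 + (68 - 68)*(62 - 13))*(-9) = (-81 + 0*49)*(-9) = (-81 + 0)*(-9) = -81*(-9) = 729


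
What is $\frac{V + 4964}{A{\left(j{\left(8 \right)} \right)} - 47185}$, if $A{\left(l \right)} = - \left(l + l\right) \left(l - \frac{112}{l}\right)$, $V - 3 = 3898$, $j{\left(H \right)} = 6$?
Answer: $- \frac{8865}{47033} \approx -0.18848$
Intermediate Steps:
$V = 3901$ ($V = 3 + 3898 = 3901$)
$A{\left(l \right)} = - 2 l \left(l - \frac{112}{l}\right)$
$\frac{V + 4964}{A{\left(j{\left(8 \right)} \right)} - 47185} = \frac{3901 + 4964}{\left(224 - 2 \cdot 6^{2}\right) - 47185} = \frac{8865}{\left(224 - 72\right) - 47185} = \frac{8865}{152 - 47185} = \frac{8865}{-47033} = 8865 \left(- \frac{1}{47033}\right) = - \frac{8865}{47033}$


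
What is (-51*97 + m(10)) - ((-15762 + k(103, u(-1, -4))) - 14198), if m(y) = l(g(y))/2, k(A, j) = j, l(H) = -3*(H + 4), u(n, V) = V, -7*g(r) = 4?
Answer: 175083/7 ≈ 25012.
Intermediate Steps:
g(r) = -4/7 (g(r) = -⅐*4 = -4/7)
l(H) = -12 - 3*H (l(H) = -3*(4 + H) = -12 - 3*H)
m(y) = -36/7 (m(y) = (-12 - 3*(-4/7))/2 = (-12 + 12/7)*(½) = -72/7*½ = -36/7)
(-51*97 + m(10)) - ((-15762 + k(103, u(-1, -4))) - 14198) = (-51*97 - 36/7) - ((-15762 - 4) - 14198) = (-4947 - 36/7) - (-15766 - 14198) = -34665/7 - 1*(-29964) = -34665/7 + 29964 = 175083/7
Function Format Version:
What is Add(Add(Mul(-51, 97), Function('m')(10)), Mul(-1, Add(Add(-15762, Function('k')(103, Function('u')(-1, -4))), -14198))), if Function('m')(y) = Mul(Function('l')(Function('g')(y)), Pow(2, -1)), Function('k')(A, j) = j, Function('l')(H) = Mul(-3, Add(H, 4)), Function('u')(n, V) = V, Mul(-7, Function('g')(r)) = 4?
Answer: Rational(175083, 7) ≈ 25012.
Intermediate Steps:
Function('g')(r) = Rational(-4, 7) (Function('g')(r) = Mul(Rational(-1, 7), 4) = Rational(-4, 7))
Function('l')(H) = Add(-12, Mul(-3, H)) (Function('l')(H) = Mul(-3, Add(4, H)) = Add(-12, Mul(-3, H)))
Function('m')(y) = Rational(-36, 7) (Function('m')(y) = Mul(Add(-12, Mul(-3, Rational(-4, 7))), Pow(2, -1)) = Mul(Add(-12, Rational(12, 7)), Rational(1, 2)) = Mul(Rational(-72, 7), Rational(1, 2)) = Rational(-36, 7))
Add(Add(Mul(-51, 97), Function('m')(10)), Mul(-1, Add(Add(-15762, Function('k')(103, Function('u')(-1, -4))), -14198))) = Add(Add(Mul(-51, 97), Rational(-36, 7)), Mul(-1, Add(Add(-15762, -4), -14198))) = Add(Add(-4947, Rational(-36, 7)), Mul(-1, Add(-15766, -14198))) = Add(Rational(-34665, 7), Mul(-1, -29964)) = Add(Rational(-34665, 7), 29964) = Rational(175083, 7)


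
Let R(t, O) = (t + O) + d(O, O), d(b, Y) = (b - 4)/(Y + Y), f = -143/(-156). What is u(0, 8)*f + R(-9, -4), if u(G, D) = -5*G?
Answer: -12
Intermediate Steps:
f = 11/12 (f = -143*(-1/156) = 11/12 ≈ 0.91667)
d(b, Y) = (-4 + b)/(2*Y) (d(b, Y) = (-4 + b)/((2*Y)) = (-4 + b)*(1/(2*Y)) = (-4 + b)/(2*Y))
R(t, O) = O + t + (-4 + O)/(2*O) (R(t, O) = (t + O) + (-4 + O)/(2*O) = (O + t) + (-4 + O)/(2*O) = O + t + (-4 + O)/(2*O))
u(0, 8)*f + R(-9, -4) = -5*0*(11/12) + (½ - 4 - 9 - 2/(-4)) = 0*(11/12) + (½ - 4 - 9 - 2*(-¼)) = 0 + (½ - 4 - 9 + ½) = 0 - 12 = -12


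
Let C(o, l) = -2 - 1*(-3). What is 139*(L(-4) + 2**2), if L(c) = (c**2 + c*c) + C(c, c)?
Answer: 5143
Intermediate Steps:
C(o, l) = 1 (C(o, l) = -2 + 3 = 1)
L(c) = 1 + 2*c**2 (L(c) = (c**2 + c*c) + 1 = (c**2 + c**2) + 1 = 2*c**2 + 1 = 1 + 2*c**2)
139*(L(-4) + 2**2) = 139*((1 + 2*(-4)**2) + 2**2) = 139*((1 + 2*16) + 4) = 139*((1 + 32) + 4) = 139*(33 + 4) = 139*37 = 5143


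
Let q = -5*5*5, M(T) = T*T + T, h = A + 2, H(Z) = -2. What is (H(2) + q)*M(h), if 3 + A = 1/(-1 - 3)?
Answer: -635/16 ≈ -39.688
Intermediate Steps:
A = -13/4 (A = -3 + 1/(-1 - 3) = -3 + 1/(-4) = -3 - ¼ = -13/4 ≈ -3.2500)
h = -5/4 (h = -13/4 + 2 = -5/4 ≈ -1.2500)
M(T) = T + T² (M(T) = T² + T = T + T²)
q = -125 (q = -25*5 = -125)
(H(2) + q)*M(h) = (-2 - 125)*(-5*(1 - 5/4)/4) = -(-635)*(-1)/(4*4) = -127*5/16 = -635/16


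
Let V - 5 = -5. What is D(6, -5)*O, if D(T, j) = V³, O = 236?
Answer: 0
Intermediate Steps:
V = 0 (V = 5 - 5 = 0)
D(T, j) = 0 (D(T, j) = 0³ = 0)
D(6, -5)*O = 0*236 = 0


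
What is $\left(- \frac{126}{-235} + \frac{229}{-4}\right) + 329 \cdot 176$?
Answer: $\frac{54376449}{940} \approx 57847.0$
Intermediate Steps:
$\left(- \frac{126}{-235} + \frac{229}{-4}\right) + 329 \cdot 176 = \left(\left(-126\right) \left(- \frac{1}{235}\right) + 229 \left(- \frac{1}{4}\right)\right) + 57904 = \left(\frac{126}{235} - \frac{229}{4}\right) + 57904 = - \frac{53311}{940} + 57904 = \frac{54376449}{940}$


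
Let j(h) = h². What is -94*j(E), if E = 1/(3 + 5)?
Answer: -47/32 ≈ -1.4688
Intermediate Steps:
E = ⅛ (E = 1/8 = ⅛ ≈ 0.12500)
-94*j(E) = -94*(⅛)² = -94*1/64 = -47/32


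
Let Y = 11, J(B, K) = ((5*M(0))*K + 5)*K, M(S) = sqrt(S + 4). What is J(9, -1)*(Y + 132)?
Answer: 715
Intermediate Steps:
M(S) = sqrt(4 + S)
J(B, K) = K*(5 + 10*K) (J(B, K) = ((5*sqrt(4 + 0))*K + 5)*K = ((5*sqrt(4))*K + 5)*K = ((5*2)*K + 5)*K = (10*K + 5)*K = (5 + 10*K)*K = K*(5 + 10*K))
J(9, -1)*(Y + 132) = (5*(-1)*(1 + 2*(-1)))*(11 + 132) = (5*(-1)*(1 - 2))*143 = (5*(-1)*(-1))*143 = 5*143 = 715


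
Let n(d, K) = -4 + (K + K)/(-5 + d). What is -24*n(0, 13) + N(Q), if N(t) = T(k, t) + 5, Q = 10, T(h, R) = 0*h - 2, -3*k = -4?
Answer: 1119/5 ≈ 223.80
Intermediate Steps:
k = 4/3 (k = -1/3*(-4) = 4/3 ≈ 1.3333)
T(h, R) = -2 (T(h, R) = 0 - 2 = -2)
n(d, K) = -4 + 2*K/(-5 + d) (n(d, K) = -4 + (2*K)/(-5 + d) = -4 + 2*K/(-5 + d))
N(t) = 3 (N(t) = -2 + 5 = 3)
-24*n(0, 13) + N(Q) = -48*(10 + 13 - 2*0)/(-5 + 0) + 3 = -48*(10 + 13 + 0)/(-5) + 3 = -48*(-1)*23/5 + 3 = -24*(-46/5) + 3 = 1104/5 + 3 = 1119/5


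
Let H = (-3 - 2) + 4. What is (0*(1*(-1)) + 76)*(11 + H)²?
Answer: 7600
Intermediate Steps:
H = -1 (H = -5 + 4 = -1)
(0*(1*(-1)) + 76)*(11 + H)² = (0*(1*(-1)) + 76)*(11 - 1)² = (0*(-1) + 76)*10² = (0 + 76)*100 = 76*100 = 7600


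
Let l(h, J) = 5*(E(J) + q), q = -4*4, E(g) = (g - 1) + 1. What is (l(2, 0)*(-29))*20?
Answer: 46400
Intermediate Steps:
E(g) = g (E(g) = (-1 + g) + 1 = g)
q = -16
l(h, J) = -80 + 5*J (l(h, J) = 5*(J - 16) = 5*(-16 + J) = -80 + 5*J)
(l(2, 0)*(-29))*20 = ((-80 + 5*0)*(-29))*20 = ((-80 + 0)*(-29))*20 = -80*(-29)*20 = 2320*20 = 46400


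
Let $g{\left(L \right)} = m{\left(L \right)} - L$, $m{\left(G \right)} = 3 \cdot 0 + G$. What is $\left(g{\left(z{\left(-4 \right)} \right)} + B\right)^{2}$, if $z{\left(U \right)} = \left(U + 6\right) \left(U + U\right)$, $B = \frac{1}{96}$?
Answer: $\frac{1}{9216} \approx 0.00010851$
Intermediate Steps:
$B = \frac{1}{96} \approx 0.010417$
$m{\left(G \right)} = G$ ($m{\left(G \right)} = 0 + G = G$)
$z{\left(U \right)} = 2 U \left(6 + U\right)$ ($z{\left(U \right)} = \left(6 + U\right) 2 U = 2 U \left(6 + U\right)$)
$g{\left(L \right)} = 0$ ($g{\left(L \right)} = L - L = 0$)
$\left(g{\left(z{\left(-4 \right)} \right)} + B\right)^{2} = \left(0 + \frac{1}{96}\right)^{2} = \left(\frac{1}{96}\right)^{2} = \frac{1}{9216}$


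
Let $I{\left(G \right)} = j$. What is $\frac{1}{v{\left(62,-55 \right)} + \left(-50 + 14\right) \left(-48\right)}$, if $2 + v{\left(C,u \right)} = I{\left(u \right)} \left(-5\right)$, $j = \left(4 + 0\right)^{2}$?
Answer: $\frac{1}{1646} \approx 0.00060753$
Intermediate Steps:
$j = 16$ ($j = 4^{2} = 16$)
$I{\left(G \right)} = 16$
$v{\left(C,u \right)} = -82$ ($v{\left(C,u \right)} = -2 + 16 \left(-5\right) = -2 - 80 = -82$)
$\frac{1}{v{\left(62,-55 \right)} + \left(-50 + 14\right) \left(-48\right)} = \frac{1}{-82 + \left(-50 + 14\right) \left(-48\right)} = \frac{1}{-82 - -1728} = \frac{1}{-82 + 1728} = \frac{1}{1646}$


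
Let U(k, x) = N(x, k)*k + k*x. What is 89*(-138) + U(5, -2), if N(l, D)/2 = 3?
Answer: -12262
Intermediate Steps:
N(l, D) = 6 (N(l, D) = 2*3 = 6)
U(k, x) = 6*k + k*x
89*(-138) + U(5, -2) = 89*(-138) + 5*(6 - 2) = -12282 + 5*4 = -12282 + 20 = -12262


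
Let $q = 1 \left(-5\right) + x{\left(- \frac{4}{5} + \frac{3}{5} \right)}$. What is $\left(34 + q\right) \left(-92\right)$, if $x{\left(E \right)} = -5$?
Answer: $-2208$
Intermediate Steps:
$q = -10$ ($q = 1 \left(-5\right) - 5 = -5 - 5 = -10$)
$\left(34 + q\right) \left(-92\right) = \left(34 - 10\right) \left(-92\right) = 24 \left(-92\right) = -2208$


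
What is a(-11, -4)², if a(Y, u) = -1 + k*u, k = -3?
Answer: 121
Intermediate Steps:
a(Y, u) = -1 - 3*u
a(-11, -4)² = (-1 - 3*(-4))² = (-1 + 12)² = 11² = 121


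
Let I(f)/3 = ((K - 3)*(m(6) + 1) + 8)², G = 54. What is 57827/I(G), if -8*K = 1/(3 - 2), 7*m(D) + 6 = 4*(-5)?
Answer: 181345472/2555787 ≈ 70.955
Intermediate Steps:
m(D) = -26/7 (m(D) = -6/7 + (4*(-5))/7 = -6/7 + (⅐)*(-20) = -6/7 - 20/7 = -26/7)
K = -⅛ (K = -1/(8*(3 - 2)) = -⅛/1 = -⅛*1 = -⅛ ≈ -0.12500)
I(f) = 2555787/3136 (I(f) = 3*((-⅛ - 3)*(-26/7 + 1) + 8)² = 3*(-25/8*(-19/7) + 8)² = 3*(475/56 + 8)² = 3*(923/56)² = 3*(851929/3136) = 2555787/3136)
57827/I(G) = 57827/(2555787/3136) = 57827*(3136/2555787) = 181345472/2555787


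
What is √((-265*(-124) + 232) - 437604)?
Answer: 4*I*√25282 ≈ 636.01*I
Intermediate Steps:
√((-265*(-124) + 232) - 437604) = √((32860 + 232) - 437604) = √(33092 - 437604) = √(-404512) = 4*I*√25282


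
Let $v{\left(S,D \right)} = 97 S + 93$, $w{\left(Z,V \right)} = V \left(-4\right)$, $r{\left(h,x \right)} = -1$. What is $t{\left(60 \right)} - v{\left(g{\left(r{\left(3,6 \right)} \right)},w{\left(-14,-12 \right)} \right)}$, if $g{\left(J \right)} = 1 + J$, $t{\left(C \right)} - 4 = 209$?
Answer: $120$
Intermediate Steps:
$t{\left(C \right)} = 213$ ($t{\left(C \right)} = 4 + 209 = 213$)
$w{\left(Z,V \right)} = - 4 V$
$v{\left(S,D \right)} = 93 + 97 S$
$t{\left(60 \right)} - v{\left(g{\left(r{\left(3,6 \right)} \right)},w{\left(-14,-12 \right)} \right)} = 213 - \left(93 + 97 \left(1 - 1\right)\right) = 213 - \left(93 + 97 \cdot 0\right) = 213 - \left(93 + 0\right) = 213 - 93 = 120$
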